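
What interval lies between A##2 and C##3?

A to C spans three letter names (A-B-C) — that makes it a third of some quality.
At 3 semitones, A##2→C##3 falls one short of a major third: minor.

minor 3rd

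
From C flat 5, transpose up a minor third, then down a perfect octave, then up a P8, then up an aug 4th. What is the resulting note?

Cb5 up a minor third → Ebb5 (3 semitones).
Ebb5 down a perfect octave → Ebb4 (12 semitones).
A perfect octave up from Ebb4 is Ebb5.
Up an augmented fourth from Ebb5: Ab5 (6 semitones up).

A flat 5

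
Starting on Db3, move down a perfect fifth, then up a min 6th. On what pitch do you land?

Down a perfect fifth from Db3: Gb2 (7 semitones down).
A minor sixth up from Gb2 is Ebb3.

Ebb3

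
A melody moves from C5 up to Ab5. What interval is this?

minor sixth

C to A spans six letter names (C-D-E-F-G-A): a sixth.
C5 to Ab5 is 8 semitones, a half step short of the major sixth (9), so this is minor.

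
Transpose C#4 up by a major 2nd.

D#4

Counting two letter names up from C lands on D.
A major second is 2 semitones; 2 semitones up from C#4 gives D#4.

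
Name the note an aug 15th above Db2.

A fifteenth keeps the letter name D, two octaves up from D.
An augmented fifteenth is 25 semitones; 25 semitones up from Db2 gives D4.

D4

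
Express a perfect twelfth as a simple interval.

Take out an octave (7 from the number): 12 − 7 = 5.
So a perfect twelfth is an octave plus a perfect fifth. The quality is unchanged.

P5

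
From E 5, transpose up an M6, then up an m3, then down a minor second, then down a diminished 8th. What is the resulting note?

D double-sharp 5

Up a major sixth from E5: C#6 (9 semitones up).
Up a minor third from C#6: E6 (3 semitones up).
A minor second down from E6 is D#6.
A diminished octave down from D#6 is D##5.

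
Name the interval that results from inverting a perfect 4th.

P5

The rule of nine gives the new number: 9 − 4 = 5, so a fourth becomes a fifth.
And perfect stays perfect under inversion, so we get a perfect fifth.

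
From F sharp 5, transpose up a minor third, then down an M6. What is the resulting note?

A minor third up from F#5 is A5.
A5 down a major sixth → C5 (9 semitones).

C 5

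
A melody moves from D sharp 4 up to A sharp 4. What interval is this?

perfect 5th

D to A spans five letter names (D-E-F-G-A), so the interval is some kind of fifth.
D#4 to A#4 is 7 semitones, matching the perfect fifth exactly, so the quality is perfect.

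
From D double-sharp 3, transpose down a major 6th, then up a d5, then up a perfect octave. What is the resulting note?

D##3 down a major sixth → F##2 (9 semitones).
Up a diminished fifth from F##2: C#3 (6 semitones up).
A perfect octave up from C#3 is C#4.

C sharp 4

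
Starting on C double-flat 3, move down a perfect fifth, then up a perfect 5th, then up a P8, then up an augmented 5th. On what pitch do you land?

A perfect fifth down from Cbb3 is Fbb2.
Up a perfect fifth from Fbb2: Cbb3 (7 semitones up).
Up a perfect octave from Cbb3: Cbb4 (12 semitones up).
An augmented fifth up from Cbb4 is Gb4.

G flat 4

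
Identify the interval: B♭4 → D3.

Descending from Bb4 to D3 is the same interval as ascending D3 to Bb4.
D to B spans six letter names (D-E-F-G-A-B), plus an octave — that makes it a thirteenth of some quality.
A major thirteenth would be 21 semitones, but D3 to Bb4 is 20 — one semitone narrower, making it a minor thirteenth.
(Equivalently, a compound minor sixth: a minor sixth plus an octave.)

m13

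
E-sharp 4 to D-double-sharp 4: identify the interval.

minor second

Descending from E#4 to D##4 is the same interval as ascending D##4 to E#4.
D to E spans two letter names (D-E), so the interval is some kind of second.
A major second would be 2 semitones, but D##4 to E#4 is 1 — one semitone narrower, making it a minor second.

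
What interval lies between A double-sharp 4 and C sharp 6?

A to C spans three letter names (A-B-C), plus an octave — that makes it a tenth of some quality.
The major tenth is 16 semitones; here we have 14, two semitones narrower: diminished.
(Equivalently, a compound diminished third: a diminished third plus an octave.)

diminished 10th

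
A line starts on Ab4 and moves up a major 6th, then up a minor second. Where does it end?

Ab4 up a major sixth → F5 (9 semitones).
F5 up a minor second → Gb5 (1 semitone).

Gb5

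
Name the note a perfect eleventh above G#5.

C#7

The eleventh's letter: G up four letter names plus an octave → C.
A perfect eleventh spans 17 semitones, so from G#5 the target pitch is C#7.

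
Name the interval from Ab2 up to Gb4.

A to G spans seven letter names (A-B-C-D-E-F-G), plus an octave, so the interval is some kind of fourteenth.
At 22 semitones, Ab2→Gb4 falls one short of a major fourteenth: minor.
(Equivalently, a compound minor seventh: a minor seventh plus an octave.)

minor fourteenth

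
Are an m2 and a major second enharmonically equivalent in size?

A minor second is 1 semitone but a major second is 2 semitones — different sizes.

No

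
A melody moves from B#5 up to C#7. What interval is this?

B to C spans two letter names (B-C), plus an octave: a ninth.
A major ninth would be 14 semitones, but B#5 to C#7 is 13 — one semitone narrower, making it a minor ninth.
(Equivalently, a compound minor second: a minor second plus an octave.)

m9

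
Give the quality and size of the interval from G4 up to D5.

G to D spans five letter names (G-A-B-C-D) — that makes it a fifth of some quality.
G4 to D5 is 7 semitones, matching the perfect fifth exactly, so the quality is perfect.

perfect fifth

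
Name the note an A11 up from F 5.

B 6

The eleventh's letter: F up four letter names plus an octave → B.
Moving 18 semitones up from F5 (the size of an augmented eleventh) reaches B6.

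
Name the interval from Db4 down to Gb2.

perfect 12th

Descending from Db4 to Gb2 is the same interval as ascending Gb2 to Db4.
G to D spans five letter names (G-A-B-C-D), plus an octave: a twelfth.
Gb2 to Db4 is 19 semitones, matching the perfect twelfth exactly, so the quality is perfect.
(Equivalently, a compound perfect fifth: a perfect fifth plus an octave.)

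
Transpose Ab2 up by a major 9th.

Bb3

Counting two letter names plus an octave up from A lands on B.
A major ninth is 14 semitones; 14 semitones up from Ab2 gives Bb3.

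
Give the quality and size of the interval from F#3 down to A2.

major sixth

Descending from F#3 to A2 is the same interval as ascending A2 to F#3.
A to F spans six letter names (A-B-C-D-E-F): a sixth.
Counting semitones, A2→F#3 is 9, which is the major sixth.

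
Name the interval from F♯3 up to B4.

perfect eleventh

F to B spans four letter names (F-G-A-B), plus an octave, so the interval is some kind of eleventh.
F#3 to B4 is 17 semitones, matching the perfect eleventh exactly, so the quality is perfect.
(Equivalently, a compound perfect fourth: a perfect fourth plus an octave.)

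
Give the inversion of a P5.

perfect fourth

Interval numbers invert to sum to nine: 5 + 4 = 9, so a fifth inverts to a fourth.
The quality also flips — perfect stays perfect — giving a perfect fourth.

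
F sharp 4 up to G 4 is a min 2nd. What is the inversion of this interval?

M7

Interval numbers invert to sum to nine: 2 + 7 = 9, so a second inverts to a seventh.
Quality inverts too: minor becomes major. That makes the inversion a major seventh.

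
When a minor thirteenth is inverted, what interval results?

First reduce the compound minor thirteenth to its simple form, a minor sixth.
Inverted interval numbers add to nine, so a sixth pairs with a third (6 + 3 = 9).
Quality inverts too: minor becomes major. That makes the inversion a major third.

M3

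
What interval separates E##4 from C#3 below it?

Descending from E##4 to C#3 is the same interval as ascending C#3 to E##4.
C to E spans three letter names (C-D-E), plus an octave — that makes it a tenth of some quality.
The major tenth is 16 semitones; here we have 17, one semitone wider: augmented.
(Equivalently, a compound augmented third: an augmented third plus an octave.)

augmented tenth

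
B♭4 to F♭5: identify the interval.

B to F spans five letter names (B-C-D-E-F), so the interval is some kind of fifth.
The perfect fifth is 7 semitones; here we have 6, one semitone narrower: diminished.

diminished 5th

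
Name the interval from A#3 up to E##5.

A to E spans five letter names (A-B-C-D-E), plus an octave: a twelfth.
A perfect twelfth would be 19 semitones; A#3 to E##5 is 20, one semitone wider, so the interval is augmented.
(Equivalently, a compound augmented fifth: an augmented fifth plus an octave.)

A12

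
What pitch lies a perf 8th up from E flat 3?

For an octave the letter name doesn't change: still E, an octave up.
A perfect octave is 12 semitones; 12 semitones up from Eb3 gives Eb4.

E flat 4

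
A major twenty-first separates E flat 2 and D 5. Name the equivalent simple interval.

major 7th

Take out 2 octaves (14 from the number): 21 − 14 = 7.
So a major twenty-first is 2 octaves plus a major seventh. The quality is unchanged.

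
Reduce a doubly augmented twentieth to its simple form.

Subtracting seven from the interval number removes an octave: 20 − 14 = 6.
So a doubly augmented twentieth is 2 octaves plus a doubly augmented sixth. The quality is unchanged.

AA6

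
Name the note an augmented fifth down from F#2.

Counting five letter names down from F lands on B.
An augmented fifth spans 8 semitones, so from F#2 the target pitch is Bb1.

Bb1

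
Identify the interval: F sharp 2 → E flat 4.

F to E spans seven letter names (F-G-A-B-C-D-E), plus an octave — that makes it a fourteenth of some quality.
The major fourteenth is 23 semitones; here we have 21, two semitones narrower: diminished.
(Equivalently, a compound diminished seventh: a diminished seventh plus an octave.)

diminished fourteenth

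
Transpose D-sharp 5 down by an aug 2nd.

Counting two letter names down from D lands on C.
An augmented second is 3 semitones; 3 semitones down from D#5 gives C5.

C 5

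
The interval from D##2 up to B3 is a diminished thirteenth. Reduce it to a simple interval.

d6

Each octave removed subtracts seven from the number: 13 − 7 = 6.
Quality carries through unchanged, so the simple form is a diminished sixth.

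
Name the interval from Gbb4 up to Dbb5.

perfect 5th

G to D spans five letter names (G-A-B-C-D): a fifth.
Gbb4 to Dbb5 is 7 semitones, matching the perfect fifth exactly, so the quality is perfect.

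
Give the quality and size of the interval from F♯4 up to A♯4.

F to A spans three letter names (F-G-A), so the interval is some kind of third.
The major third spans 4 semitones, and F#4 to A#4 is exactly 4 semitones — so this is a major third.

major 3rd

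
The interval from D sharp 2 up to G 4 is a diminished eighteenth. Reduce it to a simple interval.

Take out 2 octaves (14 from the number): 18 − 14 = 4.
Quality carries through unchanged, so the simple form is a diminished fourth.

d4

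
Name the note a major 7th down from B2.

Seven letter names down from B: C.
A major seventh is 11 semitones; 11 semitones down from B2 gives C2.

C2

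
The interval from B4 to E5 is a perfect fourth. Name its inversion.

perfect fifth

Inverted interval numbers add to nine, so a fourth pairs with a fifth (4 + 5 = 9).
The quality also flips — perfect stays perfect — giving a perfect fifth.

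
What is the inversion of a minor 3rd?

major 6th

Inverted interval numbers add to nine, so a third pairs with a sixth (3 + 6 = 9).
Quality inverts too: minor becomes major. That makes the inversion a major sixth.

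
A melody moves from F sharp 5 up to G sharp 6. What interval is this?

F to G spans two letter names (F-G), plus an octave — that makes it a ninth of some quality.
Counting semitones, F#5→G#6 is 14, which is the major ninth.
(Equivalently, a compound major second: a major second plus an octave.)

M9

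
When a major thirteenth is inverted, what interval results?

First reduce the compound major thirteenth to its simple form, a major sixth.
Inverted interval numbers add to nine, so a sixth pairs with a third (6 + 3 = 9).
The quality also flips — major becomes minor — giving a minor third.

minor 3rd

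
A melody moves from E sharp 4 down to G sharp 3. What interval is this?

Descending from E#4 to G#3 is the same interval as ascending G#3 to E#4.
G to E spans six letter names (G-A-B-C-D-E) — that makes it a sixth of some quality.
Counting semitones, G#3→E#4 is 9, which is the major sixth.

major sixth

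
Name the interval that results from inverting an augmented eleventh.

d5

First reduce the compound augmented eleventh to its simple form, an augmented fourth.
Interval numbers invert to sum to nine: 4 + 5 = 9, so a fourth inverts to a fifth.
And augmented becomes diminished under inversion, so we get a diminished fifth.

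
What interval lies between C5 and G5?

C to G spans five letter names (C-D-E-F-G), so the interval is some kind of fifth.
Counting semitones, C5→G5 is 7, which is the perfect fifth.

P5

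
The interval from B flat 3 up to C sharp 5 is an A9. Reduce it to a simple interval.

augmented second

Take out an octave (7 from the number): 9 − 7 = 2.
So an augmented ninth is an octave plus an augmented second. The quality is unchanged.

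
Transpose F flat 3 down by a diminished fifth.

B flat 2

Five letter names down from F: B.
A diminished fifth is 6 semitones; 6 semitones down from Fb3 gives Bb2.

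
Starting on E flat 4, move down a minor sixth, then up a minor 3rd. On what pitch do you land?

B flat 3

A minor sixth down from Eb4 is G3.
A minor third up from G3 is Bb3.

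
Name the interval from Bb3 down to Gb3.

Descending from Bb3 to Gb3 is the same interval as ascending Gb3 to Bb3.
G to B spans three letter names (G-A-B) — that makes it a third of some quality.
Counting semitones, Gb3→Bb3 is 4, which is the major third.

major third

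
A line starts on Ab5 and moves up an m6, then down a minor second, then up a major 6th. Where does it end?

C7

Up a minor sixth from Ab5: Fb6 (8 semitones up).
Fb6 down a minor second → Eb6 (1 semitone).
Up a major sixth from Eb6: C7 (9 semitones up).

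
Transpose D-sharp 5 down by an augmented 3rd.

B-flat 4

The third takes the letter from D down to B.
Moving 5 semitones down from D#5 (the size of an augmented third) reaches Bb4.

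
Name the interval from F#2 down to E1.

major 9th

Descending from F#2 to E1 is the same interval as ascending E1 to F#2.
E to F spans two letter names (E-F), plus an octave: a ninth.
E1 to F#2 is 14 semitones, matching the major ninth exactly, so the quality is major.
(Equivalently, a compound major second: a major second plus an octave.)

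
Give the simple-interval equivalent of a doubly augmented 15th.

doubly augmented 8th

Each octave removed subtracts seven from the number: 15 − 7 = 8.
So a doubly augmented fifteenth is an octave plus a doubly augmented octave. The quality is unchanged.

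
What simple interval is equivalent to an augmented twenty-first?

Take out 2 octaves (14 from the number): 21 − 14 = 7.
So an augmented twenty-first is 2 octaves plus an augmented seventh. The quality is unchanged.

augmented seventh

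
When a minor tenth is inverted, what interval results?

major 6th

First reduce the compound minor tenth to its simple form, a minor third.
The rule of nine gives the new number: 9 − 3 = 6, so a third becomes a sixth.
And minor becomes major under inversion, so we get a major sixth.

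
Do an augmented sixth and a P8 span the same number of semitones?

An augmented sixth is 10 semitones but a perfect octave is 12 semitones — different sizes.

No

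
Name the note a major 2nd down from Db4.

Cb4

The second takes the letter from D down to C.
A major second spans 2 semitones, so from Db4 the target pitch is Cb4.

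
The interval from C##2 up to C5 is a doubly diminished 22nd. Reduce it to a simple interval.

doubly diminished octave

Take out 2 octaves (14 from the number): 22 − 14 = 8.
That makes a doubly diminished twenty-second a compound doubly diminished octave — 2 octaves plus a doubly diminished octave.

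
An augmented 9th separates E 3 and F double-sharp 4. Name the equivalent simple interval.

Subtracting seven from the interval number removes an octave: 9 − 7 = 2.
Quality carries through unchanged, so the simple form is an augmented second.

A2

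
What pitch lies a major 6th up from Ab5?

Six letter names up from A: F.
A major sixth spans 9 semitones, so from Ab5 the target pitch is F6.

F6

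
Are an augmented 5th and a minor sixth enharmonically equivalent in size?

Yes

Both span 8 semitones: an augmented fifth and a minor sixth are the same chromatic distance.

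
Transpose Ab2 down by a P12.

Db1

Five letters down from A (plus an octave) reaches D.
Moving 19 semitones down from Ab2 (the size of a perfect twelfth) reaches Db1.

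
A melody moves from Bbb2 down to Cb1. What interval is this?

minor 14th

Descending from Bbb2 to Cb1 is the same interval as ascending Cb1 to Bbb2.
C to B spans seven letter names (C-D-E-F-G-A-B), plus an octave — that makes it a fourteenth of some quality.
Cb1 to Bbb2 is 22 semitones, a half step short of the major fourteenth (23), so this is minor.
(Equivalently, a compound minor seventh: a minor seventh plus an octave.)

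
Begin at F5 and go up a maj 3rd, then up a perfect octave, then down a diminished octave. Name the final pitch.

A#5

A major third up from F5 is A5.
Up a perfect octave from A5: A6 (12 semitones up).
A6 down a diminished octave → A#5 (11 semitones).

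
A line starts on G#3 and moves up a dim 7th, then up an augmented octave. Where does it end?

F#5

G#3 up a diminished seventh → F4 (9 semitones).
F4 up an augmented octave → F#5 (13 semitones).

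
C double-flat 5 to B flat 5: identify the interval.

augmented seventh

C to B spans seven letter names (C-D-E-F-G-A-B) — that makes it a seventh of some quality.
Cbb5 to Bb5 spans 12 semitones — one semitone wider than the major seventh (11) — giving an augmented seventh.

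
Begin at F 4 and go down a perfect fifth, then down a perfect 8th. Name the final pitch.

B flat 2

A perfect fifth down from F4 is Bb3.
Bb3 down a perfect octave → Bb2 (12 semitones).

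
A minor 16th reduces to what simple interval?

Each octave removed subtracts seven from the number: 16 − 14 = 2.
Quality carries through unchanged, so the simple form is a minor second.

minor 2nd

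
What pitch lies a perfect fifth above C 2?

G 2

Counting five letter names up from C lands on G.
A perfect fifth is 7 semitones; 7 semitones up from C2 gives G2.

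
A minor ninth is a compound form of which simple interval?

Take out an octave (7 from the number): 9 − 7 = 2.
That makes a minor ninth a compound minor second — an octave plus a minor second.

minor second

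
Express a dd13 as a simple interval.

Take out an octave (7 from the number): 13 − 7 = 6.
Quality carries through unchanged, so the simple form is a doubly diminished sixth.

doubly diminished 6th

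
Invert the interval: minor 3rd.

major sixth

Inverted interval numbers add to nine, so a third pairs with a sixth (3 + 6 = 9).
Quality inverts too: minor becomes major. That makes the inversion a major sixth.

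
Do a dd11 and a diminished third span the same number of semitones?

A doubly diminished eleventh is 15 semitones but a diminished third is 2 semitones — different sizes.

No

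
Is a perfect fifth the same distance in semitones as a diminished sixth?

A perfect fifth spans 7 semitones, and a diminished sixth also spans 7 semitones — they're enharmonic.

Yes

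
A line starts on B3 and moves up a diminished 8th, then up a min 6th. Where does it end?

Gb5

Up a diminished octave from B3: Bb4 (11 semitones up).
Bb4 up a minor sixth → Gb5 (8 semitones).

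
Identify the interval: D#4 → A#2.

Descending from D#4 to A#2 is the same interval as ascending A#2 to D#4.
A to D spans four letter names (A-B-C-D), plus an octave — that makes it an eleventh of some quality.
Counting semitones, A#2→D#4 is 17, which is the perfect eleventh.
(Equivalently, a compound perfect fourth: a perfect fourth plus an octave.)

perfect eleventh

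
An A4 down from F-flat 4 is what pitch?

The fourth takes the letter from F down to C.
An augmented fourth is 6 semitones; 6 semitones down from Fb4 gives Cbb4.

C-double-flat 4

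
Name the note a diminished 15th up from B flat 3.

For a fifteenth the letter name doesn't change: still B, two octaves up.
A diminished fifteenth spans 23 semitones, so from Bb3 the target pitch is Bbb5.

B double-flat 5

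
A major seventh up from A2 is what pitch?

The seventh takes the letter from A up to G.
A major seventh is 11 semitones; 11 semitones up from A2 gives G#3.

G#3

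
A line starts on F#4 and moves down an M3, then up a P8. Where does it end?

D5

F#4 down a major third → D4 (4 semitones).
Up a perfect octave from D4: D5 (12 semitones up).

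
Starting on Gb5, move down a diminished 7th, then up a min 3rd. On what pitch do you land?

Gb5 down a diminished seventh → A4 (9 semitones).
Up a minor third from A4: C5 (3 semitones up).

C5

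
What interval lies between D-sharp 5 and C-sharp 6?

minor 7th

D to C spans seven letter names (D-E-F-G-A-B-C), so the interval is some kind of seventh.
D#5 to C#6 is 10 semitones, a half step short of the major seventh (11), so this is minor.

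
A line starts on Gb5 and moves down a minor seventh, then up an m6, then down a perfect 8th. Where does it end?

Fb4

Gb5 down a minor seventh → Ab4 (10 semitones).
Up a minor sixth from Ab4: Fb5 (8 semitones up).
Fb5 down a perfect octave → Fb4 (12 semitones).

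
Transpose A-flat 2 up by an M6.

The sixth takes the letter from A up to F.
A major sixth is 9 semitones; 9 semitones up from Ab2 gives F3.

F 3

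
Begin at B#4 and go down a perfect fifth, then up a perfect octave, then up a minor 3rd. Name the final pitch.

B#4 down a perfect fifth → E#4 (7 semitones).
A perfect octave up from E#4 is E#5.
A minor third up from E#5 is G#5.

G#5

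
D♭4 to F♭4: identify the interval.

D to F spans three letter names (D-E-F), so the interval is some kind of third.
A major third would be 4 semitones, but Db4 to Fb4 is 3 — one semitone narrower, making it a minor third.

m3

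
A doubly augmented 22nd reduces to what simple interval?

Subtracting seven from the interval number removes an octave: 22 − 14 = 8.
That makes a doubly augmented twenty-second a compound doubly augmented octave — 2 octaves plus a doubly augmented octave.

doubly augmented 8th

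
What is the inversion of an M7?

minor second

Interval numbers invert to sum to nine: 7 + 2 = 9, so a seventh inverts to a second.
The quality also flips — major becomes minor — giving a minor second.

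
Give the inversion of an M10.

minor 6th

First reduce the compound major tenth to its simple form, a major third.
The rule of nine gives the new number: 9 − 3 = 6, so a third becomes a sixth.
The quality also flips — major becomes minor — giving a minor sixth.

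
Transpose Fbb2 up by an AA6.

Counting six letter names up from F lands on D.
A doubly augmented sixth spans 11 semitones, so from Fbb2 the target pitch is D3.

D3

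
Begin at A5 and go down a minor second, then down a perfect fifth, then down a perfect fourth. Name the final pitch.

G#4

A minor second down from A5 is G#5.
G#5 down a perfect fifth → C#5 (7 semitones).
C#5 down a perfect fourth → G#4 (5 semitones).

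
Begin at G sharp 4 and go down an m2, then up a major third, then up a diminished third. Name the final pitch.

Down a minor second from G#4: F##4 (1 semitone down).
A major third up from F##4 is A##4.
A diminished third up from A##4 is C#5.

C sharp 5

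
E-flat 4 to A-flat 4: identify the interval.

P4

E to A spans four letter names (E-F-G-A), so the interval is some kind of fourth.
Counting semitones, Eb4→Ab4 is 5, which is the perfect fourth.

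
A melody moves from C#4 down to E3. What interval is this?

major sixth

Descending from C#4 to E3 is the same interval as ascending E3 to C#4.
E to C spans six letter names (E-F-G-A-B-C): a sixth.
Counting semitones, E3→C#4 is 9, which is the major sixth.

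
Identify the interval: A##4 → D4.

doubly augmented fifth

Descending from A##4 to D4 is the same interval as ascending D4 to A##4.
D to A spans five letter names (D-E-F-G-A): a fifth.
D4 to A##4 spans 9 semitones — two semitones wider than the perfect fifth (7) — giving a doubly augmented fifth.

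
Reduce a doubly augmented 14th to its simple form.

doubly augmented 7th

Each octave removed subtracts seven from the number: 14 − 7 = 7.
That makes a doubly augmented fourteenth a compound doubly augmented seventh — an octave plus a doubly augmented seventh.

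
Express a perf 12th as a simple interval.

perfect 5th

Subtracting seven from the interval number removes an octave: 12 − 7 = 5.
Quality carries through unchanged, so the simple form is a perfect fifth.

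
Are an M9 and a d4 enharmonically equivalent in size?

No

A major ninth is 14 semitones but a diminished fourth is 4 semitones — different sizes.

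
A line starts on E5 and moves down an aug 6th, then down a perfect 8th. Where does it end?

E5 down an augmented sixth → Gb4 (10 semitones).
Down a perfect octave from Gb4: Gb3 (12 semitones down).

Gb3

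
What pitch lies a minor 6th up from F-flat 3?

D-double-flat 4

Six letter names up from F: D.
Moving 8 semitones up from Fb3 (the size of a minor sixth) reaches Dbb4.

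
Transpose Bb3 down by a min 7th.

C3

Counting seven letter names down from B lands on C.
A minor seventh is 10 semitones; 10 semitones down from Bb3 gives C3.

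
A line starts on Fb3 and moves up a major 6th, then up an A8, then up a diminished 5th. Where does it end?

Fb3 up a major sixth → Db4 (9 semitones).
Db4 up an augmented octave → D5 (13 semitones).
D5 up a diminished fifth → Ab5 (6 semitones).

Ab5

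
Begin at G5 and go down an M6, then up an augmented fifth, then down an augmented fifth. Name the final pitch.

A major sixth down from G5 is Bb4.
Bb4 up an augmented fifth → F#5 (8 semitones).
Down an augmented fifth from F#5: Bb4 (8 semitones down).

Bb4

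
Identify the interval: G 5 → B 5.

G to B spans three letter names (G-A-B), so the interval is some kind of third.
G5 to B5 is 4 semitones, matching the major third exactly, so the quality is major.

M3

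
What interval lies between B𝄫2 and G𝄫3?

B to G spans six letter names (B-C-D-E-F-G): a sixth.
A major sixth would be 9 semitones, but Bbb2 to Gbb3 is 8 — one semitone narrower, making it a minor sixth.

minor sixth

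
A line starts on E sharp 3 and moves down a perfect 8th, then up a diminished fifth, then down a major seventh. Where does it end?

Down a perfect octave from E#3: E#2 (12 semitones down).
A diminished fifth up from E#2 is B2.
A major seventh down from B2 is C2.

C 2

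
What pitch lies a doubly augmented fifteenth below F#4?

The letter stays F (same as the start), shifted two octaves down.
A doubly augmented fifteenth is 26 semitones; 26 semitones down from F#4 gives Fb2.

Fb2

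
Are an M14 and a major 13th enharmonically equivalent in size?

No

23 semitones (major fourteenth) vs 21 semitones (major thirteenth): not equal.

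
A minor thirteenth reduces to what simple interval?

minor 6th

Each octave removed subtracts seven from the number: 13 − 7 = 6.
That makes a minor thirteenth a compound minor sixth — an octave plus a minor sixth.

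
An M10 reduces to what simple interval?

Subtracting seven from the interval number removes an octave: 10 − 7 = 3.
So a major tenth is an octave plus a major third. The quality is unchanged.

major third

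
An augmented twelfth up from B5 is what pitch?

The twelfth's letter: B up five letter names plus an octave → F.
Moving 20 semitones up from B5 (the size of an augmented twelfth) reaches F##7.

F##7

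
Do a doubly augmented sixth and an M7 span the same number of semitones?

Both span 11 semitones: a doubly augmented sixth and a major seventh are the same chromatic distance.

Yes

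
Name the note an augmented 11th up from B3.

E#5

The eleventh's letter: B up four letter names plus an octave → E.
An augmented eleventh is 18 semitones; 18 semitones up from B3 gives E#5.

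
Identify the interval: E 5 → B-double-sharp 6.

E to B spans five letter names (E-F-G-A-B), plus an octave, so the interval is some kind of twelfth.
E5 to B##6 spans 21 semitones — two semitones wider than the perfect twelfth (19) — giving a doubly augmented twelfth.
(Equivalently, a compound doubly augmented fifth: a doubly augmented fifth plus an octave.)

doubly augmented twelfth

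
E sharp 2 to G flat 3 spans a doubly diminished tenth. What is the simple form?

doubly diminished 3rd

Take out an octave (7 from the number): 10 − 7 = 3.
So a doubly diminished tenth is an octave plus a doubly diminished third. The quality is unchanged.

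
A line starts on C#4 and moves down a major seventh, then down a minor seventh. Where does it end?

C#4 down a major seventh → D3 (11 semitones).
A minor seventh down from D3 is E2.

E2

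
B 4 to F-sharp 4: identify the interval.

Descending from B4 to F#4 is the same interval as ascending F#4 to B4.
F to B spans four letter names (F-G-A-B), so the interval is some kind of fourth.
F#4 to B4 is 5 semitones, matching the perfect fourth exactly, so the quality is perfect.

perfect fourth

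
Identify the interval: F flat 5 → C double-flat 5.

Descending from Fb5 to Cbb5 is the same interval as ascending Cbb5 to Fb5.
C to F spans four letter names (C-D-E-F), so the interval is some kind of fourth.
A perfect fourth would be 5 semitones; Cbb5 to Fb5 is 6, one semitone wider, so the interval is augmented.

augmented 4th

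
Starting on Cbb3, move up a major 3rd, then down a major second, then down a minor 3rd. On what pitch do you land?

Up a major third from Cbb3: Ebb3 (4 semitones up).
Down a major second from Ebb3: Dbb3 (2 semitones down).
A minor third down from Dbb3 is Bbb2.

Bbb2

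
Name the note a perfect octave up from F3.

The letter stays F (same as the start), shifted an octave up.
Moving 12 semitones up from F3 (the size of a perfect octave) reaches F4.

F4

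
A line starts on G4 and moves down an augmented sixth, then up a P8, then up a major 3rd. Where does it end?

Db5

G4 down an augmented sixth → Bbb3 (10 semitones).
Bbb3 up a perfect octave → Bbb4 (12 semitones).
Bbb4 up a major third → Db5 (4 semitones).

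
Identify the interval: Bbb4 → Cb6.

major ninth

B to C spans two letter names (B-C), plus an octave — that makes it a ninth of some quality.
The major ninth spans 14 semitones, and Bbb4 to Cb6 is exactly 14 semitones — so this is a major ninth.
(Equivalently, a compound major second: a major second plus an octave.)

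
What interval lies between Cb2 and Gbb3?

diminished twelfth

C to G spans five letter names (C-D-E-F-G), plus an octave: a twelfth.
Cb2 to Gbb3 spans 18 semitones — one semitone narrower than the perfect twelfth (19) — giving a diminished twelfth.
(Equivalently, a compound diminished fifth: a diminished fifth plus an octave.)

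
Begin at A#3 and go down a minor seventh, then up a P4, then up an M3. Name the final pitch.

G##3

A minor seventh down from A#3 is B#2.
A perfect fourth up from B#2 is E#3.
Up a major third from E#3: G##3 (4 semitones up).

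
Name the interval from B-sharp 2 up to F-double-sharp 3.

perfect fifth

B to F spans five letter names (B-C-D-E-F) — that makes it a fifth of some quality.
The perfect fifth spans 7 semitones, and B#2 to F##3 is exactly 7 semitones — so this is a perfect fifth.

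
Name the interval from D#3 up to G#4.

perfect eleventh

D to G spans four letter names (D-E-F-G), plus an octave: an eleventh.
Counting semitones, D#3→G#4 is 17, which is the perfect eleventh.
(Equivalently, a compound perfect fourth: a perfect fourth plus an octave.)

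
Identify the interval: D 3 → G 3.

D to G spans four letter names (D-E-F-G) — that makes it a fourth of some quality.
The perfect fourth spans 5 semitones, and D3 to G3 is exactly 5 semitones — so this is a perfect fourth.

perfect fourth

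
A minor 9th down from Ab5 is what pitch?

The ninth's letter: A down two letter names plus an octave → G.
A minor ninth is 13 semitones; 13 semitones down from Ab5 gives G4.

G4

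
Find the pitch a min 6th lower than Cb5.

Eb4

Counting six letter names down from C lands on E.
A minor sixth spans 8 semitones, so from Cb5 the target pitch is Eb4.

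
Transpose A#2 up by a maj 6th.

Six letter names up from A: F.
Moving 9 semitones up from A#2 (the size of a major sixth) reaches F##3.

F##3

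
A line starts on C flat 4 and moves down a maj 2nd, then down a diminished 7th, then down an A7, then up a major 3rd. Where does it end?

A major second down from Cb4 is Bbb3.
Down a diminished seventh from Bbb3: C3 (9 semitones down).
An augmented seventh down from C3 is Dbb2.
Up a major third from Dbb2: Fb2 (4 semitones up).

F flat 2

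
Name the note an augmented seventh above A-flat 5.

Counting seven letter names up from A lands on G.
An augmented seventh is 12 semitones; 12 semitones up from Ab5 gives G#6.

G-sharp 6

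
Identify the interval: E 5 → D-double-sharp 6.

augmented seventh

E to D spans seven letter names (E-F-G-A-B-C-D): a seventh.
The major seventh is 11 semitones; here we have 12, one semitone wider: augmented.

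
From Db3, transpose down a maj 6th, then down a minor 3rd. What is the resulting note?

Down a major sixth from Db3: Fb2 (9 semitones down).
Fb2 down a minor third → Db2 (3 semitones).

Db2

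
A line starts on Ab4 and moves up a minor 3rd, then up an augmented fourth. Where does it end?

A minor third up from Ab4 is Cb5.
Up an augmented fourth from Cb5: F5 (6 semitones up).

F5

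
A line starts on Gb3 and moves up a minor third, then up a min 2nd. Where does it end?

Cbb4

A minor third up from Gb3 is Bbb3.
A minor second up from Bbb3 is Cbb4.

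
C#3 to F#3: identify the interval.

P4

C to F spans four letter names (C-D-E-F): a fourth.
C#3 to F#3 is 5 semitones, matching the perfect fourth exactly, so the quality is perfect.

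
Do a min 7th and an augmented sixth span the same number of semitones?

Yes

Both span 10 semitones: a minor seventh and an augmented sixth are the same chromatic distance.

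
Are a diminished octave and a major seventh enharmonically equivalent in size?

Yes

Both span 11 semitones: a diminished octave and a major seventh are the same chromatic distance.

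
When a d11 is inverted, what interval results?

First reduce the compound diminished eleventh to its simple form, a diminished fourth.
The rule of nine gives the new number: 9 − 4 = 5, so a fourth becomes a fifth.
And diminished becomes augmented under inversion, so we get an augmented fifth.

augmented 5th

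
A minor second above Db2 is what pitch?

Ebb2

Counting two letter names up from D lands on E.
A minor second spans 1 semitone, so from Db2 the target pitch is Ebb2.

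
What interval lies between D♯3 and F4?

diminished tenth

D to F spans three letter names (D-E-F), plus an octave: a tenth.
The major tenth is 16 semitones; here we have 14, two semitones narrower: diminished.
(Equivalently, a compound diminished third: a diminished third plus an octave.)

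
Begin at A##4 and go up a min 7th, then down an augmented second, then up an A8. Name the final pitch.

A##4 up a minor seventh → G##5 (10 semitones).
An augmented second down from G##5 is F#5.
An augmented octave up from F#5 is F##6.

F##6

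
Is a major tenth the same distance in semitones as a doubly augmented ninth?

Both span 16 semitones: a major tenth and a doubly augmented ninth are the same chromatic distance.

Yes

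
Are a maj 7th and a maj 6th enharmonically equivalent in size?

No

A major seventh is 11 semitones but a major sixth is 9 semitones — different sizes.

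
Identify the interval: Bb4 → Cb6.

B to C spans two letter names (B-C), plus an octave, so the interval is some kind of ninth.
A major ninth would be 14 semitones, but Bb4 to Cb6 is 13 — one semitone narrower, making it a minor ninth.
(Equivalently, a compound minor second: a minor second plus an octave.)

minor 9th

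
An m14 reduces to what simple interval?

Subtracting seven from the interval number removes an octave: 14 − 7 = 7.
Quality carries through unchanged, so the simple form is a minor seventh.

m7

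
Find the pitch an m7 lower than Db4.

The seventh takes the letter from D down to E.
A minor seventh is 10 semitones; 10 semitones down from Db4 gives Eb3.

Eb3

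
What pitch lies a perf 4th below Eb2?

Bb1

Counting four letter names down from E lands on B.
Moving 5 semitones down from Eb2 (the size of a perfect fourth) reaches Bb1.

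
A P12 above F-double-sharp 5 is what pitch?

C-double-sharp 7

The twelfth's letter: F up five letter names plus an octave → C.
Moving 19 semitones up from F##5 (the size of a perfect twelfth) reaches C##7.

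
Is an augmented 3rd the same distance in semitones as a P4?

An augmented third spans 5 semitones, and a perfect fourth also spans 5 semitones — they're enharmonic.

Yes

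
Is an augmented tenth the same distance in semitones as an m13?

17 semitones (augmented tenth) vs 20 semitones (minor thirteenth): not equal.

No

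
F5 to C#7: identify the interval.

F to C spans five letter names (F-G-A-B-C), plus an octave: a twelfth.
The perfect twelfth is 19 semitones; here we have 20, one semitone wider: augmented.
(Equivalently, a compound augmented fifth: an augmented fifth plus an octave.)

augmented twelfth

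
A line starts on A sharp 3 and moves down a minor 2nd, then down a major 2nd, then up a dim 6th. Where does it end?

D 4

Down a minor second from A#3: G##3 (1 semitone down).
Down a major second from G##3: F##3 (2 semitones down).
A diminished sixth up from F##3 is D4.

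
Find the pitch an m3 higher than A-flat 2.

Counting three letter names up from A lands on C.
A minor third spans 3 semitones, so from Ab2 the target pitch is Cb3.

C-flat 3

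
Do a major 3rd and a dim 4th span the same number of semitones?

A major third spans 4 semitones, and a diminished fourth also spans 4 semitones — they're enharmonic.

Yes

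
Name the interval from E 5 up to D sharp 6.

E to D spans seven letter names (E-F-G-A-B-C-D): a seventh.
Counting semitones, E5→D#6 is 11, which is the major seventh.

major seventh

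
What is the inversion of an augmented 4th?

diminished fifth

The rule of nine gives the new number: 9 − 4 = 5, so a fourth becomes a fifth.
The quality also flips — augmented becomes diminished — giving a diminished fifth.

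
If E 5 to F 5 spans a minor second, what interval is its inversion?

M7

The rule of nine gives the new number: 9 − 2 = 7, so a second becomes a seventh.
The quality also flips — minor becomes major — giving a major seventh.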